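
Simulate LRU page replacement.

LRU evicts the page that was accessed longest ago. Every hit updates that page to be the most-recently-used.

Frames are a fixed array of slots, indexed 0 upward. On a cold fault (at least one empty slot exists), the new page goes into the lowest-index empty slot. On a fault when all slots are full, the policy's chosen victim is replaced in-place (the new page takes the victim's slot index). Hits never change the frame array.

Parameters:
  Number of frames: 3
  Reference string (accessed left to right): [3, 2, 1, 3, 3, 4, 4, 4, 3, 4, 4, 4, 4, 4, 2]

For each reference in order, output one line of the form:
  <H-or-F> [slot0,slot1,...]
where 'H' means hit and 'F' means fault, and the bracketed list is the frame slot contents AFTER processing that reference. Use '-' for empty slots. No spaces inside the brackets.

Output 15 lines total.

F [3,-,-]
F [3,2,-]
F [3,2,1]
H [3,2,1]
H [3,2,1]
F [3,4,1]
H [3,4,1]
H [3,4,1]
H [3,4,1]
H [3,4,1]
H [3,4,1]
H [3,4,1]
H [3,4,1]
H [3,4,1]
F [3,4,2]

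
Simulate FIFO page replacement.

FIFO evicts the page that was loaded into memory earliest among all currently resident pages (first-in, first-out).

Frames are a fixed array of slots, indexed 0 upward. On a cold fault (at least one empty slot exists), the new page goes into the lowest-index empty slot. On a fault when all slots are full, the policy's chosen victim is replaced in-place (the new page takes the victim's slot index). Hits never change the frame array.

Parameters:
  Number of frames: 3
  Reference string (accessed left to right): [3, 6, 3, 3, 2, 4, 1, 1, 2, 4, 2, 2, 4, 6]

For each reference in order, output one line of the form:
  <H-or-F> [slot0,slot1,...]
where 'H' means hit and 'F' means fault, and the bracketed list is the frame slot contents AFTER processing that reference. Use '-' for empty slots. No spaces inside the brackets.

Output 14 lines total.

F [3,-,-]
F [3,6,-]
H [3,6,-]
H [3,6,-]
F [3,6,2]
F [4,6,2]
F [4,1,2]
H [4,1,2]
H [4,1,2]
H [4,1,2]
H [4,1,2]
H [4,1,2]
H [4,1,2]
F [4,1,6]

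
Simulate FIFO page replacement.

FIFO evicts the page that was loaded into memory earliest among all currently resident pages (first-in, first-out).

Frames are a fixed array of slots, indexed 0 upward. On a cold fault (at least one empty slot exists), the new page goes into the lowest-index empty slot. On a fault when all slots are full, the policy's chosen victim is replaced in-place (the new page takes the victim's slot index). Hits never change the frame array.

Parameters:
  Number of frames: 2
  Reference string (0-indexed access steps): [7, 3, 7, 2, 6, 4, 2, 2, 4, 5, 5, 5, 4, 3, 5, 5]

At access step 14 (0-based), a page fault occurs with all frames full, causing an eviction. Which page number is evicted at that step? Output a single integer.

Answer: 4

Derivation:
Step 0: ref 7 -> FAULT, frames=[7,-]
Step 1: ref 3 -> FAULT, frames=[7,3]
Step 2: ref 7 -> HIT, frames=[7,3]
Step 3: ref 2 -> FAULT, evict 7, frames=[2,3]
Step 4: ref 6 -> FAULT, evict 3, frames=[2,6]
Step 5: ref 4 -> FAULT, evict 2, frames=[4,6]
Step 6: ref 2 -> FAULT, evict 6, frames=[4,2]
Step 7: ref 2 -> HIT, frames=[4,2]
Step 8: ref 4 -> HIT, frames=[4,2]
Step 9: ref 5 -> FAULT, evict 4, frames=[5,2]
Step 10: ref 5 -> HIT, frames=[5,2]
Step 11: ref 5 -> HIT, frames=[5,2]
Step 12: ref 4 -> FAULT, evict 2, frames=[5,4]
Step 13: ref 3 -> FAULT, evict 5, frames=[3,4]
Step 14: ref 5 -> FAULT, evict 4, frames=[3,5]
At step 14: evicted page 4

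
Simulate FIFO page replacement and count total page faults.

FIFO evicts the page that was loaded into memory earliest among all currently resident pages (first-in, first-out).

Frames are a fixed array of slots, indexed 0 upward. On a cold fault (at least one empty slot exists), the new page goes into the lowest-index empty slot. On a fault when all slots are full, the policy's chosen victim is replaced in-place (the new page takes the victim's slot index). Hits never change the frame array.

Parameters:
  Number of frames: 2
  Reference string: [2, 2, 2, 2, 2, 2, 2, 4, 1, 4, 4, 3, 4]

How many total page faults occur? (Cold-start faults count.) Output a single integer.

Answer: 5

Derivation:
Step 0: ref 2 → FAULT, frames=[2,-]
Step 1: ref 2 → HIT, frames=[2,-]
Step 2: ref 2 → HIT, frames=[2,-]
Step 3: ref 2 → HIT, frames=[2,-]
Step 4: ref 2 → HIT, frames=[2,-]
Step 5: ref 2 → HIT, frames=[2,-]
Step 6: ref 2 → HIT, frames=[2,-]
Step 7: ref 4 → FAULT, frames=[2,4]
Step 8: ref 1 → FAULT (evict 2), frames=[1,4]
Step 9: ref 4 → HIT, frames=[1,4]
Step 10: ref 4 → HIT, frames=[1,4]
Step 11: ref 3 → FAULT (evict 4), frames=[1,3]
Step 12: ref 4 → FAULT (evict 1), frames=[4,3]
Total faults: 5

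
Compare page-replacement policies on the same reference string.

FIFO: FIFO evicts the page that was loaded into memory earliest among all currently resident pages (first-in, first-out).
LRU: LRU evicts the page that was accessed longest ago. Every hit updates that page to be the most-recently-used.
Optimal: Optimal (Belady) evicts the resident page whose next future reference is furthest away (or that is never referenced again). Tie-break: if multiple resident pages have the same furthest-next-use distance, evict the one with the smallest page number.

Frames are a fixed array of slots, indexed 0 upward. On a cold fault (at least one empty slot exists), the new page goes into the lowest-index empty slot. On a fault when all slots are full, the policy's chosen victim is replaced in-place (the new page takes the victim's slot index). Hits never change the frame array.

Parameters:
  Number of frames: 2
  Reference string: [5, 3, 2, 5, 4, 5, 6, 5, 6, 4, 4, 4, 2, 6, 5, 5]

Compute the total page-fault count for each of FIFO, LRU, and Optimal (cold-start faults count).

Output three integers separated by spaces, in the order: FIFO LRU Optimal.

Answer: 11 10 8

Derivation:
--- FIFO ---
  step 0: ref 5 -> FAULT, frames=[5,-] (faults so far: 1)
  step 1: ref 3 -> FAULT, frames=[5,3] (faults so far: 2)
  step 2: ref 2 -> FAULT, evict 5, frames=[2,3] (faults so far: 3)
  step 3: ref 5 -> FAULT, evict 3, frames=[2,5] (faults so far: 4)
  step 4: ref 4 -> FAULT, evict 2, frames=[4,5] (faults so far: 5)
  step 5: ref 5 -> HIT, frames=[4,5] (faults so far: 5)
  step 6: ref 6 -> FAULT, evict 5, frames=[4,6] (faults so far: 6)
  step 7: ref 5 -> FAULT, evict 4, frames=[5,6] (faults so far: 7)
  step 8: ref 6 -> HIT, frames=[5,6] (faults so far: 7)
  step 9: ref 4 -> FAULT, evict 6, frames=[5,4] (faults so far: 8)
  step 10: ref 4 -> HIT, frames=[5,4] (faults so far: 8)
  step 11: ref 4 -> HIT, frames=[5,4] (faults so far: 8)
  step 12: ref 2 -> FAULT, evict 5, frames=[2,4] (faults so far: 9)
  step 13: ref 6 -> FAULT, evict 4, frames=[2,6] (faults so far: 10)
  step 14: ref 5 -> FAULT, evict 2, frames=[5,6] (faults so far: 11)
  step 15: ref 5 -> HIT, frames=[5,6] (faults so far: 11)
  FIFO total faults: 11
--- LRU ---
  step 0: ref 5 -> FAULT, frames=[5,-] (faults so far: 1)
  step 1: ref 3 -> FAULT, frames=[5,3] (faults so far: 2)
  step 2: ref 2 -> FAULT, evict 5, frames=[2,3] (faults so far: 3)
  step 3: ref 5 -> FAULT, evict 3, frames=[2,5] (faults so far: 4)
  step 4: ref 4 -> FAULT, evict 2, frames=[4,5] (faults so far: 5)
  step 5: ref 5 -> HIT, frames=[4,5] (faults so far: 5)
  step 6: ref 6 -> FAULT, evict 4, frames=[6,5] (faults so far: 6)
  step 7: ref 5 -> HIT, frames=[6,5] (faults so far: 6)
  step 8: ref 6 -> HIT, frames=[6,5] (faults so far: 6)
  step 9: ref 4 -> FAULT, evict 5, frames=[6,4] (faults so far: 7)
  step 10: ref 4 -> HIT, frames=[6,4] (faults so far: 7)
  step 11: ref 4 -> HIT, frames=[6,4] (faults so far: 7)
  step 12: ref 2 -> FAULT, evict 6, frames=[2,4] (faults so far: 8)
  step 13: ref 6 -> FAULT, evict 4, frames=[2,6] (faults so far: 9)
  step 14: ref 5 -> FAULT, evict 2, frames=[5,6] (faults so far: 10)
  step 15: ref 5 -> HIT, frames=[5,6] (faults so far: 10)
  LRU total faults: 10
--- Optimal ---
  step 0: ref 5 -> FAULT, frames=[5,-] (faults so far: 1)
  step 1: ref 3 -> FAULT, frames=[5,3] (faults so far: 2)
  step 2: ref 2 -> FAULT, evict 3, frames=[5,2] (faults so far: 3)
  step 3: ref 5 -> HIT, frames=[5,2] (faults so far: 3)
  step 4: ref 4 -> FAULT, evict 2, frames=[5,4] (faults so far: 4)
  step 5: ref 5 -> HIT, frames=[5,4] (faults so far: 4)
  step 6: ref 6 -> FAULT, evict 4, frames=[5,6] (faults so far: 5)
  step 7: ref 5 -> HIT, frames=[5,6] (faults so far: 5)
  step 8: ref 6 -> HIT, frames=[5,6] (faults so far: 5)
  step 9: ref 4 -> FAULT, evict 5, frames=[4,6] (faults so far: 6)
  step 10: ref 4 -> HIT, frames=[4,6] (faults so far: 6)
  step 11: ref 4 -> HIT, frames=[4,6] (faults so far: 6)
  step 12: ref 2 -> FAULT, evict 4, frames=[2,6] (faults so far: 7)
  step 13: ref 6 -> HIT, frames=[2,6] (faults so far: 7)
  step 14: ref 5 -> FAULT, evict 2, frames=[5,6] (faults so far: 8)
  step 15: ref 5 -> HIT, frames=[5,6] (faults so far: 8)
  Optimal total faults: 8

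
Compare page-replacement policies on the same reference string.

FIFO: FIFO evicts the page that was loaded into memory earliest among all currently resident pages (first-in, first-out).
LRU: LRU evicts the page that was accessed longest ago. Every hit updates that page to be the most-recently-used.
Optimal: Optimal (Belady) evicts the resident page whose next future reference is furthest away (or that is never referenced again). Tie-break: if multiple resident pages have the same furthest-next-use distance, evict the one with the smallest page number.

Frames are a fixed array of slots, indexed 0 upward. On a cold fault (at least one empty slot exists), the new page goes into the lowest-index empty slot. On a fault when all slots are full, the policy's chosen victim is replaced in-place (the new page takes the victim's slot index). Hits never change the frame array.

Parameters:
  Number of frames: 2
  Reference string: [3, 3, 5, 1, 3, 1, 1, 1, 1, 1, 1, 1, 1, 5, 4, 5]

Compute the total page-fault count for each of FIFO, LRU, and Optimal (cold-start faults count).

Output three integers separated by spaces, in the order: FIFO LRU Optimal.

--- FIFO ---
  step 0: ref 3 -> FAULT, frames=[3,-] (faults so far: 1)
  step 1: ref 3 -> HIT, frames=[3,-] (faults so far: 1)
  step 2: ref 5 -> FAULT, frames=[3,5] (faults so far: 2)
  step 3: ref 1 -> FAULT, evict 3, frames=[1,5] (faults so far: 3)
  step 4: ref 3 -> FAULT, evict 5, frames=[1,3] (faults so far: 4)
  step 5: ref 1 -> HIT, frames=[1,3] (faults so far: 4)
  step 6: ref 1 -> HIT, frames=[1,3] (faults so far: 4)
  step 7: ref 1 -> HIT, frames=[1,3] (faults so far: 4)
  step 8: ref 1 -> HIT, frames=[1,3] (faults so far: 4)
  step 9: ref 1 -> HIT, frames=[1,3] (faults so far: 4)
  step 10: ref 1 -> HIT, frames=[1,3] (faults so far: 4)
  step 11: ref 1 -> HIT, frames=[1,3] (faults so far: 4)
  step 12: ref 1 -> HIT, frames=[1,3] (faults so far: 4)
  step 13: ref 5 -> FAULT, evict 1, frames=[5,3] (faults so far: 5)
  step 14: ref 4 -> FAULT, evict 3, frames=[5,4] (faults so far: 6)
  step 15: ref 5 -> HIT, frames=[5,4] (faults so far: 6)
  FIFO total faults: 6
--- LRU ---
  step 0: ref 3 -> FAULT, frames=[3,-] (faults so far: 1)
  step 1: ref 3 -> HIT, frames=[3,-] (faults so far: 1)
  step 2: ref 5 -> FAULT, frames=[3,5] (faults so far: 2)
  step 3: ref 1 -> FAULT, evict 3, frames=[1,5] (faults so far: 3)
  step 4: ref 3 -> FAULT, evict 5, frames=[1,3] (faults so far: 4)
  step 5: ref 1 -> HIT, frames=[1,3] (faults so far: 4)
  step 6: ref 1 -> HIT, frames=[1,3] (faults so far: 4)
  step 7: ref 1 -> HIT, frames=[1,3] (faults so far: 4)
  step 8: ref 1 -> HIT, frames=[1,3] (faults so far: 4)
  step 9: ref 1 -> HIT, frames=[1,3] (faults so far: 4)
  step 10: ref 1 -> HIT, frames=[1,3] (faults so far: 4)
  step 11: ref 1 -> HIT, frames=[1,3] (faults so far: 4)
  step 12: ref 1 -> HIT, frames=[1,3] (faults so far: 4)
  step 13: ref 5 -> FAULT, evict 3, frames=[1,5] (faults so far: 5)
  step 14: ref 4 -> FAULT, evict 1, frames=[4,5] (faults so far: 6)
  step 15: ref 5 -> HIT, frames=[4,5] (faults so far: 6)
  LRU total faults: 6
--- Optimal ---
  step 0: ref 3 -> FAULT, frames=[3,-] (faults so far: 1)
  step 1: ref 3 -> HIT, frames=[3,-] (faults so far: 1)
  step 2: ref 5 -> FAULT, frames=[3,5] (faults so far: 2)
  step 3: ref 1 -> FAULT, evict 5, frames=[3,1] (faults so far: 3)
  step 4: ref 3 -> HIT, frames=[3,1] (faults so far: 3)
  step 5: ref 1 -> HIT, frames=[3,1] (faults so far: 3)
  step 6: ref 1 -> HIT, frames=[3,1] (faults so far: 3)
  step 7: ref 1 -> HIT, frames=[3,1] (faults so far: 3)
  step 8: ref 1 -> HIT, frames=[3,1] (faults so far: 3)
  step 9: ref 1 -> HIT, frames=[3,1] (faults so far: 3)
  step 10: ref 1 -> HIT, frames=[3,1] (faults so far: 3)
  step 11: ref 1 -> HIT, frames=[3,1] (faults so far: 3)
  step 12: ref 1 -> HIT, frames=[3,1] (faults so far: 3)
  step 13: ref 5 -> FAULT, evict 1, frames=[3,5] (faults so far: 4)
  step 14: ref 4 -> FAULT, evict 3, frames=[4,5] (faults so far: 5)
  step 15: ref 5 -> HIT, frames=[4,5] (faults so far: 5)
  Optimal total faults: 5

Answer: 6 6 5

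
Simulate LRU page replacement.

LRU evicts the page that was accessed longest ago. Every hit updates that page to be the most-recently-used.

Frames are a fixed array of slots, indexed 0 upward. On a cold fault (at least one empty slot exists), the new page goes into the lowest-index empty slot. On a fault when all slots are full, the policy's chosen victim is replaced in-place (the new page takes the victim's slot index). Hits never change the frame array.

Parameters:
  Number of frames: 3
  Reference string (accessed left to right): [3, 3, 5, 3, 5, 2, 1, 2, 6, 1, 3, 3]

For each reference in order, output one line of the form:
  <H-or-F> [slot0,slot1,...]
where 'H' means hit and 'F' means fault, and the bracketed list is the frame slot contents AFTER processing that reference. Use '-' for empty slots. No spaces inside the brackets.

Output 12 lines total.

F [3,-,-]
H [3,-,-]
F [3,5,-]
H [3,5,-]
H [3,5,-]
F [3,5,2]
F [1,5,2]
H [1,5,2]
F [1,6,2]
H [1,6,2]
F [1,6,3]
H [1,6,3]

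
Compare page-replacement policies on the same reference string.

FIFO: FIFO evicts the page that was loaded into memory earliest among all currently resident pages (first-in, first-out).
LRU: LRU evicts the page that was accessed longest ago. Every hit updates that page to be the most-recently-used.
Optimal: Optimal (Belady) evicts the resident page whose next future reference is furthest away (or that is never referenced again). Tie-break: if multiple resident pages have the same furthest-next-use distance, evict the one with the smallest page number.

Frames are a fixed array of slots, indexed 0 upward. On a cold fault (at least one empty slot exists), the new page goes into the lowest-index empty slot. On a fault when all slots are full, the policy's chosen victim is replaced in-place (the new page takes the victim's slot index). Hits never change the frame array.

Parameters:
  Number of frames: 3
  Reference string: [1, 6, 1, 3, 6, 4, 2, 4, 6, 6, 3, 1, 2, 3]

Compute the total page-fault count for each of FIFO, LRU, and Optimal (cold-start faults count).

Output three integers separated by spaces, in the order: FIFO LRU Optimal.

--- FIFO ---
  step 0: ref 1 -> FAULT, frames=[1,-,-] (faults so far: 1)
  step 1: ref 6 -> FAULT, frames=[1,6,-] (faults so far: 2)
  step 2: ref 1 -> HIT, frames=[1,6,-] (faults so far: 2)
  step 3: ref 3 -> FAULT, frames=[1,6,3] (faults so far: 3)
  step 4: ref 6 -> HIT, frames=[1,6,3] (faults so far: 3)
  step 5: ref 4 -> FAULT, evict 1, frames=[4,6,3] (faults so far: 4)
  step 6: ref 2 -> FAULT, evict 6, frames=[4,2,3] (faults so far: 5)
  step 7: ref 4 -> HIT, frames=[4,2,3] (faults so far: 5)
  step 8: ref 6 -> FAULT, evict 3, frames=[4,2,6] (faults so far: 6)
  step 9: ref 6 -> HIT, frames=[4,2,6] (faults so far: 6)
  step 10: ref 3 -> FAULT, evict 4, frames=[3,2,6] (faults so far: 7)
  step 11: ref 1 -> FAULT, evict 2, frames=[3,1,6] (faults so far: 8)
  step 12: ref 2 -> FAULT, evict 6, frames=[3,1,2] (faults so far: 9)
  step 13: ref 3 -> HIT, frames=[3,1,2] (faults so far: 9)
  FIFO total faults: 9
--- LRU ---
  step 0: ref 1 -> FAULT, frames=[1,-,-] (faults so far: 1)
  step 1: ref 6 -> FAULT, frames=[1,6,-] (faults so far: 2)
  step 2: ref 1 -> HIT, frames=[1,6,-] (faults so far: 2)
  step 3: ref 3 -> FAULT, frames=[1,6,3] (faults so far: 3)
  step 4: ref 6 -> HIT, frames=[1,6,3] (faults so far: 3)
  step 5: ref 4 -> FAULT, evict 1, frames=[4,6,3] (faults so far: 4)
  step 6: ref 2 -> FAULT, evict 3, frames=[4,6,2] (faults so far: 5)
  step 7: ref 4 -> HIT, frames=[4,6,2] (faults so far: 5)
  step 8: ref 6 -> HIT, frames=[4,6,2] (faults so far: 5)
  step 9: ref 6 -> HIT, frames=[4,6,2] (faults so far: 5)
  step 10: ref 3 -> FAULT, evict 2, frames=[4,6,3] (faults so far: 6)
  step 11: ref 1 -> FAULT, evict 4, frames=[1,6,3] (faults so far: 7)
  step 12: ref 2 -> FAULT, evict 6, frames=[1,2,3] (faults so far: 8)
  step 13: ref 3 -> HIT, frames=[1,2,3] (faults so far: 8)
  LRU total faults: 8
--- Optimal ---
  step 0: ref 1 -> FAULT, frames=[1,-,-] (faults so far: 1)
  step 1: ref 6 -> FAULT, frames=[1,6,-] (faults so far: 2)
  step 2: ref 1 -> HIT, frames=[1,6,-] (faults so far: 2)
  step 3: ref 3 -> FAULT, frames=[1,6,3] (faults so far: 3)
  step 4: ref 6 -> HIT, frames=[1,6,3] (faults so far: 3)
  step 5: ref 4 -> FAULT, evict 1, frames=[4,6,3] (faults so far: 4)
  step 6: ref 2 -> FAULT, evict 3, frames=[4,6,2] (faults so far: 5)
  step 7: ref 4 -> HIT, frames=[4,6,2] (faults so far: 5)
  step 8: ref 6 -> HIT, frames=[4,6,2] (faults so far: 5)
  step 9: ref 6 -> HIT, frames=[4,6,2] (faults so far: 5)
  step 10: ref 3 -> FAULT, evict 4, frames=[3,6,2] (faults so far: 6)
  step 11: ref 1 -> FAULT, evict 6, frames=[3,1,2] (faults so far: 7)
  step 12: ref 2 -> HIT, frames=[3,1,2] (faults so far: 7)
  step 13: ref 3 -> HIT, frames=[3,1,2] (faults so far: 7)
  Optimal total faults: 7

Answer: 9 8 7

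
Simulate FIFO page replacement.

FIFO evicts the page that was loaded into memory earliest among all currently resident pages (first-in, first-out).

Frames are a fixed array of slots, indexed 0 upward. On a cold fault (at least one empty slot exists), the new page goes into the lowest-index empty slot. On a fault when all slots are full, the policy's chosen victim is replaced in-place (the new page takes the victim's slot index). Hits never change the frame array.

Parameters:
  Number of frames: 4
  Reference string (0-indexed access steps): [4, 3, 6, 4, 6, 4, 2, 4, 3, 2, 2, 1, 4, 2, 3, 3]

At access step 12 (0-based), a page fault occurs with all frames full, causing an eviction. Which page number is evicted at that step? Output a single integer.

Step 0: ref 4 -> FAULT, frames=[4,-,-,-]
Step 1: ref 3 -> FAULT, frames=[4,3,-,-]
Step 2: ref 6 -> FAULT, frames=[4,3,6,-]
Step 3: ref 4 -> HIT, frames=[4,3,6,-]
Step 4: ref 6 -> HIT, frames=[4,3,6,-]
Step 5: ref 4 -> HIT, frames=[4,3,6,-]
Step 6: ref 2 -> FAULT, frames=[4,3,6,2]
Step 7: ref 4 -> HIT, frames=[4,3,6,2]
Step 8: ref 3 -> HIT, frames=[4,3,6,2]
Step 9: ref 2 -> HIT, frames=[4,3,6,2]
Step 10: ref 2 -> HIT, frames=[4,3,6,2]
Step 11: ref 1 -> FAULT, evict 4, frames=[1,3,6,2]
Step 12: ref 4 -> FAULT, evict 3, frames=[1,4,6,2]
At step 12: evicted page 3

Answer: 3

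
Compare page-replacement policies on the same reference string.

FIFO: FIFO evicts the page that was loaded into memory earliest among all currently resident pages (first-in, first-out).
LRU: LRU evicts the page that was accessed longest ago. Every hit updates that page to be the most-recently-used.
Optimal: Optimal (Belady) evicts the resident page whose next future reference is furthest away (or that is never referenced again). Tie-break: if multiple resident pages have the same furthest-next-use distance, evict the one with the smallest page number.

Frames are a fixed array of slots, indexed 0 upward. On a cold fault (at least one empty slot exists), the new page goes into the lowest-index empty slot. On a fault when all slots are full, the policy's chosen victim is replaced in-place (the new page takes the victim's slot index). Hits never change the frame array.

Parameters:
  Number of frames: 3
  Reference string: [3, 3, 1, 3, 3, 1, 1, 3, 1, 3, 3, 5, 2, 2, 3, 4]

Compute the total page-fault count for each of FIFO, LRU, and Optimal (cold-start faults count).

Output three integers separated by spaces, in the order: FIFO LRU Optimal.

Answer: 6 5 5

Derivation:
--- FIFO ---
  step 0: ref 3 -> FAULT, frames=[3,-,-] (faults so far: 1)
  step 1: ref 3 -> HIT, frames=[3,-,-] (faults so far: 1)
  step 2: ref 1 -> FAULT, frames=[3,1,-] (faults so far: 2)
  step 3: ref 3 -> HIT, frames=[3,1,-] (faults so far: 2)
  step 4: ref 3 -> HIT, frames=[3,1,-] (faults so far: 2)
  step 5: ref 1 -> HIT, frames=[3,1,-] (faults so far: 2)
  step 6: ref 1 -> HIT, frames=[3,1,-] (faults so far: 2)
  step 7: ref 3 -> HIT, frames=[3,1,-] (faults so far: 2)
  step 8: ref 1 -> HIT, frames=[3,1,-] (faults so far: 2)
  step 9: ref 3 -> HIT, frames=[3,1,-] (faults so far: 2)
  step 10: ref 3 -> HIT, frames=[3,1,-] (faults so far: 2)
  step 11: ref 5 -> FAULT, frames=[3,1,5] (faults so far: 3)
  step 12: ref 2 -> FAULT, evict 3, frames=[2,1,5] (faults so far: 4)
  step 13: ref 2 -> HIT, frames=[2,1,5] (faults so far: 4)
  step 14: ref 3 -> FAULT, evict 1, frames=[2,3,5] (faults so far: 5)
  step 15: ref 4 -> FAULT, evict 5, frames=[2,3,4] (faults so far: 6)
  FIFO total faults: 6
--- LRU ---
  step 0: ref 3 -> FAULT, frames=[3,-,-] (faults so far: 1)
  step 1: ref 3 -> HIT, frames=[3,-,-] (faults so far: 1)
  step 2: ref 1 -> FAULT, frames=[3,1,-] (faults so far: 2)
  step 3: ref 3 -> HIT, frames=[3,1,-] (faults so far: 2)
  step 4: ref 3 -> HIT, frames=[3,1,-] (faults so far: 2)
  step 5: ref 1 -> HIT, frames=[3,1,-] (faults so far: 2)
  step 6: ref 1 -> HIT, frames=[3,1,-] (faults so far: 2)
  step 7: ref 3 -> HIT, frames=[3,1,-] (faults so far: 2)
  step 8: ref 1 -> HIT, frames=[3,1,-] (faults so far: 2)
  step 9: ref 3 -> HIT, frames=[3,1,-] (faults so far: 2)
  step 10: ref 3 -> HIT, frames=[3,1,-] (faults so far: 2)
  step 11: ref 5 -> FAULT, frames=[3,1,5] (faults so far: 3)
  step 12: ref 2 -> FAULT, evict 1, frames=[3,2,5] (faults so far: 4)
  step 13: ref 2 -> HIT, frames=[3,2,5] (faults so far: 4)
  step 14: ref 3 -> HIT, frames=[3,2,5] (faults so far: 4)
  step 15: ref 4 -> FAULT, evict 5, frames=[3,2,4] (faults so far: 5)
  LRU total faults: 5
--- Optimal ---
  step 0: ref 3 -> FAULT, frames=[3,-,-] (faults so far: 1)
  step 1: ref 3 -> HIT, frames=[3,-,-] (faults so far: 1)
  step 2: ref 1 -> FAULT, frames=[3,1,-] (faults so far: 2)
  step 3: ref 3 -> HIT, frames=[3,1,-] (faults so far: 2)
  step 4: ref 3 -> HIT, frames=[3,1,-] (faults so far: 2)
  step 5: ref 1 -> HIT, frames=[3,1,-] (faults so far: 2)
  step 6: ref 1 -> HIT, frames=[3,1,-] (faults so far: 2)
  step 7: ref 3 -> HIT, frames=[3,1,-] (faults so far: 2)
  step 8: ref 1 -> HIT, frames=[3,1,-] (faults so far: 2)
  step 9: ref 3 -> HIT, frames=[3,1,-] (faults so far: 2)
  step 10: ref 3 -> HIT, frames=[3,1,-] (faults so far: 2)
  step 11: ref 5 -> FAULT, frames=[3,1,5] (faults so far: 3)
  step 12: ref 2 -> FAULT, evict 1, frames=[3,2,5] (faults so far: 4)
  step 13: ref 2 -> HIT, frames=[3,2,5] (faults so far: 4)
  step 14: ref 3 -> HIT, frames=[3,2,5] (faults so far: 4)
  step 15: ref 4 -> FAULT, evict 2, frames=[3,4,5] (faults so far: 5)
  Optimal total faults: 5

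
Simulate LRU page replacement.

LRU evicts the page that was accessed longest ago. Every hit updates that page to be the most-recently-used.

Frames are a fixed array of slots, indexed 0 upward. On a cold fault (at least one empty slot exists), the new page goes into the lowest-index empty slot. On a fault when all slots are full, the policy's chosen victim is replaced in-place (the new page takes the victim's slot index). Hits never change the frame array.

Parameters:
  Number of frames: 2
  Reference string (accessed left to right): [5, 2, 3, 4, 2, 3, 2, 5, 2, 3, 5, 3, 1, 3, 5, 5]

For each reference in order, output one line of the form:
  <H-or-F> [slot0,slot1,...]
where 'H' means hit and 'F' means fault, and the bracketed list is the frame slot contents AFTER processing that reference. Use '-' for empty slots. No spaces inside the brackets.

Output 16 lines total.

F [5,-]
F [5,2]
F [3,2]
F [3,4]
F [2,4]
F [2,3]
H [2,3]
F [2,5]
H [2,5]
F [2,3]
F [5,3]
H [5,3]
F [1,3]
H [1,3]
F [5,3]
H [5,3]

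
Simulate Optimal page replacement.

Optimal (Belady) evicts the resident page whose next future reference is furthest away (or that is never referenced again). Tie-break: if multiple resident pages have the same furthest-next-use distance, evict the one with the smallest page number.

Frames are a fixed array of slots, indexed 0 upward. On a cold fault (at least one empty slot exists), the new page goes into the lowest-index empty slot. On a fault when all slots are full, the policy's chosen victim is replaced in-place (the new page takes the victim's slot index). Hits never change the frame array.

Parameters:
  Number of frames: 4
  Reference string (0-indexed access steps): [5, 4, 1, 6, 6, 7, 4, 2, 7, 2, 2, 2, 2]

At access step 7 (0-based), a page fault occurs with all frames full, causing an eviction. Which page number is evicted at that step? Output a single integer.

Answer: 4

Derivation:
Step 0: ref 5 -> FAULT, frames=[5,-,-,-]
Step 1: ref 4 -> FAULT, frames=[5,4,-,-]
Step 2: ref 1 -> FAULT, frames=[5,4,1,-]
Step 3: ref 6 -> FAULT, frames=[5,4,1,6]
Step 4: ref 6 -> HIT, frames=[5,4,1,6]
Step 5: ref 7 -> FAULT, evict 1, frames=[5,4,7,6]
Step 6: ref 4 -> HIT, frames=[5,4,7,6]
Step 7: ref 2 -> FAULT, evict 4, frames=[5,2,7,6]
At step 7: evicted page 4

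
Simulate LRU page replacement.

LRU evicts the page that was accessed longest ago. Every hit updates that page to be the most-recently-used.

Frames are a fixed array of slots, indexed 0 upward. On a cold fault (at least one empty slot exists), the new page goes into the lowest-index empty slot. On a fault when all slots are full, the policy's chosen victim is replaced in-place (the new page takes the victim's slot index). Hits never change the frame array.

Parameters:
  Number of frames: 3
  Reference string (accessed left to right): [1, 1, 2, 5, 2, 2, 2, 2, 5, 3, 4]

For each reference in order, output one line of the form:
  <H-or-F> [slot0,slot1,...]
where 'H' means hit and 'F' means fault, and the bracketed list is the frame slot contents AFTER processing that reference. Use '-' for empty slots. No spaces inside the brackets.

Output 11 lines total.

F [1,-,-]
H [1,-,-]
F [1,2,-]
F [1,2,5]
H [1,2,5]
H [1,2,5]
H [1,2,5]
H [1,2,5]
H [1,2,5]
F [3,2,5]
F [3,4,5]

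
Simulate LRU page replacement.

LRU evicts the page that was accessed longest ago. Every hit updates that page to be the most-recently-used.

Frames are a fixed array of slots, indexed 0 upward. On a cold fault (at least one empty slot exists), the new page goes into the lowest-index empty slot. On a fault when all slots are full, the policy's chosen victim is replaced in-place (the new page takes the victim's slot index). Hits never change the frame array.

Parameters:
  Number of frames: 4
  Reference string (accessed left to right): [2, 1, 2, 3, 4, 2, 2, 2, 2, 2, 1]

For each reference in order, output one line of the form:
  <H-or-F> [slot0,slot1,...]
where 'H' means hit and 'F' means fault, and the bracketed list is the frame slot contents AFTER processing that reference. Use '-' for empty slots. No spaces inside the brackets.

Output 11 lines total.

F [2,-,-,-]
F [2,1,-,-]
H [2,1,-,-]
F [2,1,3,-]
F [2,1,3,4]
H [2,1,3,4]
H [2,1,3,4]
H [2,1,3,4]
H [2,1,3,4]
H [2,1,3,4]
H [2,1,3,4]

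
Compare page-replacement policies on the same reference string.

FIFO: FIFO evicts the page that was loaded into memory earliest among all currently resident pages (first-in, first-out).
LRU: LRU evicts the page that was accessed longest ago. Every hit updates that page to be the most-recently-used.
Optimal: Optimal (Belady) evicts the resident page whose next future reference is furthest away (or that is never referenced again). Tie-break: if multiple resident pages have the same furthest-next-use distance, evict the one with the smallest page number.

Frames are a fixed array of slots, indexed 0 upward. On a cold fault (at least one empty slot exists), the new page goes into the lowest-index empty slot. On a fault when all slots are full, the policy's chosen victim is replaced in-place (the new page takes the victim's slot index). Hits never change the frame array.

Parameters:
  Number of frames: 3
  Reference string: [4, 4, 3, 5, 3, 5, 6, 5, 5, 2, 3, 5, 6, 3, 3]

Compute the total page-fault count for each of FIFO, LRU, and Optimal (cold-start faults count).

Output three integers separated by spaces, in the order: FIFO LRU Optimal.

--- FIFO ---
  step 0: ref 4 -> FAULT, frames=[4,-,-] (faults so far: 1)
  step 1: ref 4 -> HIT, frames=[4,-,-] (faults so far: 1)
  step 2: ref 3 -> FAULT, frames=[4,3,-] (faults so far: 2)
  step 3: ref 5 -> FAULT, frames=[4,3,5] (faults so far: 3)
  step 4: ref 3 -> HIT, frames=[4,3,5] (faults so far: 3)
  step 5: ref 5 -> HIT, frames=[4,3,5] (faults so far: 3)
  step 6: ref 6 -> FAULT, evict 4, frames=[6,3,5] (faults so far: 4)
  step 7: ref 5 -> HIT, frames=[6,3,5] (faults so far: 4)
  step 8: ref 5 -> HIT, frames=[6,3,5] (faults so far: 4)
  step 9: ref 2 -> FAULT, evict 3, frames=[6,2,5] (faults so far: 5)
  step 10: ref 3 -> FAULT, evict 5, frames=[6,2,3] (faults so far: 6)
  step 11: ref 5 -> FAULT, evict 6, frames=[5,2,3] (faults so far: 7)
  step 12: ref 6 -> FAULT, evict 2, frames=[5,6,3] (faults so far: 8)
  step 13: ref 3 -> HIT, frames=[5,6,3] (faults so far: 8)
  step 14: ref 3 -> HIT, frames=[5,6,3] (faults so far: 8)
  FIFO total faults: 8
--- LRU ---
  step 0: ref 4 -> FAULT, frames=[4,-,-] (faults so far: 1)
  step 1: ref 4 -> HIT, frames=[4,-,-] (faults so far: 1)
  step 2: ref 3 -> FAULT, frames=[4,3,-] (faults so far: 2)
  step 3: ref 5 -> FAULT, frames=[4,3,5] (faults so far: 3)
  step 4: ref 3 -> HIT, frames=[4,3,5] (faults so far: 3)
  step 5: ref 5 -> HIT, frames=[4,3,5] (faults so far: 3)
  step 6: ref 6 -> FAULT, evict 4, frames=[6,3,5] (faults so far: 4)
  step 7: ref 5 -> HIT, frames=[6,3,5] (faults so far: 4)
  step 8: ref 5 -> HIT, frames=[6,3,5] (faults so far: 4)
  step 9: ref 2 -> FAULT, evict 3, frames=[6,2,5] (faults so far: 5)
  step 10: ref 3 -> FAULT, evict 6, frames=[3,2,5] (faults so far: 6)
  step 11: ref 5 -> HIT, frames=[3,2,5] (faults so far: 6)
  step 12: ref 6 -> FAULT, evict 2, frames=[3,6,5] (faults so far: 7)
  step 13: ref 3 -> HIT, frames=[3,6,5] (faults so far: 7)
  step 14: ref 3 -> HIT, frames=[3,6,5] (faults so far: 7)
  LRU total faults: 7
--- Optimal ---
  step 0: ref 4 -> FAULT, frames=[4,-,-] (faults so far: 1)
  step 1: ref 4 -> HIT, frames=[4,-,-] (faults so far: 1)
  step 2: ref 3 -> FAULT, frames=[4,3,-] (faults so far: 2)
  step 3: ref 5 -> FAULT, frames=[4,3,5] (faults so far: 3)
  step 4: ref 3 -> HIT, frames=[4,3,5] (faults so far: 3)
  step 5: ref 5 -> HIT, frames=[4,3,5] (faults so far: 3)
  step 6: ref 6 -> FAULT, evict 4, frames=[6,3,5] (faults so far: 4)
  step 7: ref 5 -> HIT, frames=[6,3,5] (faults so far: 4)
  step 8: ref 5 -> HIT, frames=[6,3,5] (faults so far: 4)
  step 9: ref 2 -> FAULT, evict 6, frames=[2,3,5] (faults so far: 5)
  step 10: ref 3 -> HIT, frames=[2,3,5] (faults so far: 5)
  step 11: ref 5 -> HIT, frames=[2,3,5] (faults so far: 5)
  step 12: ref 6 -> FAULT, evict 2, frames=[6,3,5] (faults so far: 6)
  step 13: ref 3 -> HIT, frames=[6,3,5] (faults so far: 6)
  step 14: ref 3 -> HIT, frames=[6,3,5] (faults so far: 6)
  Optimal total faults: 6

Answer: 8 7 6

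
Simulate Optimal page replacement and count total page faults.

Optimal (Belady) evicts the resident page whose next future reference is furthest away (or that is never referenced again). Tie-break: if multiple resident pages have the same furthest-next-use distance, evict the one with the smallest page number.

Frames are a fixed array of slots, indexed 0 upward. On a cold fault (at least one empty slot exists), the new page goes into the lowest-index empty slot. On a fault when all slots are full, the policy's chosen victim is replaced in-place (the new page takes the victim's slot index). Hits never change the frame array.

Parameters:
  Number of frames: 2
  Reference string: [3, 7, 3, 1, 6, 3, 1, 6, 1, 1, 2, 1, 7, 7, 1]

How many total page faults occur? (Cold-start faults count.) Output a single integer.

Answer: 7

Derivation:
Step 0: ref 3 → FAULT, frames=[3,-]
Step 1: ref 7 → FAULT, frames=[3,7]
Step 2: ref 3 → HIT, frames=[3,7]
Step 3: ref 1 → FAULT (evict 7), frames=[3,1]
Step 4: ref 6 → FAULT (evict 1), frames=[3,6]
Step 5: ref 3 → HIT, frames=[3,6]
Step 6: ref 1 → FAULT (evict 3), frames=[1,6]
Step 7: ref 6 → HIT, frames=[1,6]
Step 8: ref 1 → HIT, frames=[1,6]
Step 9: ref 1 → HIT, frames=[1,6]
Step 10: ref 2 → FAULT (evict 6), frames=[1,2]
Step 11: ref 1 → HIT, frames=[1,2]
Step 12: ref 7 → FAULT (evict 2), frames=[1,7]
Step 13: ref 7 → HIT, frames=[1,7]
Step 14: ref 1 → HIT, frames=[1,7]
Total faults: 7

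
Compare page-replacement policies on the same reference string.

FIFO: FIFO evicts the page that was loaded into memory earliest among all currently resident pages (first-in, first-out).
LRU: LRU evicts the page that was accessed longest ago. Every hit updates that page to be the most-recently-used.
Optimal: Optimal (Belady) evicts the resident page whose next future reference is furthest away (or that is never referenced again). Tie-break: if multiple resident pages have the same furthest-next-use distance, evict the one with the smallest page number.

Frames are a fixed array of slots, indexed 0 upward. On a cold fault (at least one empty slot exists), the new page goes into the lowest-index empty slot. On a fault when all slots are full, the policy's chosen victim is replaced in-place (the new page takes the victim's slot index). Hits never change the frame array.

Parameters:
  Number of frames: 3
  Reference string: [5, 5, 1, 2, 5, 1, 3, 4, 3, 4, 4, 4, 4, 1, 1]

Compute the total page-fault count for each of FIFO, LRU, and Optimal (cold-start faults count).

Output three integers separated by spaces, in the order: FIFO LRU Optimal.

Answer: 6 5 5

Derivation:
--- FIFO ---
  step 0: ref 5 -> FAULT, frames=[5,-,-] (faults so far: 1)
  step 1: ref 5 -> HIT, frames=[5,-,-] (faults so far: 1)
  step 2: ref 1 -> FAULT, frames=[5,1,-] (faults so far: 2)
  step 3: ref 2 -> FAULT, frames=[5,1,2] (faults so far: 3)
  step 4: ref 5 -> HIT, frames=[5,1,2] (faults so far: 3)
  step 5: ref 1 -> HIT, frames=[5,1,2] (faults so far: 3)
  step 6: ref 3 -> FAULT, evict 5, frames=[3,1,2] (faults so far: 4)
  step 7: ref 4 -> FAULT, evict 1, frames=[3,4,2] (faults so far: 5)
  step 8: ref 3 -> HIT, frames=[3,4,2] (faults so far: 5)
  step 9: ref 4 -> HIT, frames=[3,4,2] (faults so far: 5)
  step 10: ref 4 -> HIT, frames=[3,4,2] (faults so far: 5)
  step 11: ref 4 -> HIT, frames=[3,4,2] (faults so far: 5)
  step 12: ref 4 -> HIT, frames=[3,4,2] (faults so far: 5)
  step 13: ref 1 -> FAULT, evict 2, frames=[3,4,1] (faults so far: 6)
  step 14: ref 1 -> HIT, frames=[3,4,1] (faults so far: 6)
  FIFO total faults: 6
--- LRU ---
  step 0: ref 5 -> FAULT, frames=[5,-,-] (faults so far: 1)
  step 1: ref 5 -> HIT, frames=[5,-,-] (faults so far: 1)
  step 2: ref 1 -> FAULT, frames=[5,1,-] (faults so far: 2)
  step 3: ref 2 -> FAULT, frames=[5,1,2] (faults so far: 3)
  step 4: ref 5 -> HIT, frames=[5,1,2] (faults so far: 3)
  step 5: ref 1 -> HIT, frames=[5,1,2] (faults so far: 3)
  step 6: ref 3 -> FAULT, evict 2, frames=[5,1,3] (faults so far: 4)
  step 7: ref 4 -> FAULT, evict 5, frames=[4,1,3] (faults so far: 5)
  step 8: ref 3 -> HIT, frames=[4,1,3] (faults so far: 5)
  step 9: ref 4 -> HIT, frames=[4,1,3] (faults so far: 5)
  step 10: ref 4 -> HIT, frames=[4,1,3] (faults so far: 5)
  step 11: ref 4 -> HIT, frames=[4,1,3] (faults so far: 5)
  step 12: ref 4 -> HIT, frames=[4,1,3] (faults so far: 5)
  step 13: ref 1 -> HIT, frames=[4,1,3] (faults so far: 5)
  step 14: ref 1 -> HIT, frames=[4,1,3] (faults so far: 5)
  LRU total faults: 5
--- Optimal ---
  step 0: ref 5 -> FAULT, frames=[5,-,-] (faults so far: 1)
  step 1: ref 5 -> HIT, frames=[5,-,-] (faults so far: 1)
  step 2: ref 1 -> FAULT, frames=[5,1,-] (faults so far: 2)
  step 3: ref 2 -> FAULT, frames=[5,1,2] (faults so far: 3)
  step 4: ref 5 -> HIT, frames=[5,1,2] (faults so far: 3)
  step 5: ref 1 -> HIT, frames=[5,1,2] (faults so far: 3)
  step 6: ref 3 -> FAULT, evict 2, frames=[5,1,3] (faults so far: 4)
  step 7: ref 4 -> FAULT, evict 5, frames=[4,1,3] (faults so far: 5)
  step 8: ref 3 -> HIT, frames=[4,1,3] (faults so far: 5)
  step 9: ref 4 -> HIT, frames=[4,1,3] (faults so far: 5)
  step 10: ref 4 -> HIT, frames=[4,1,3] (faults so far: 5)
  step 11: ref 4 -> HIT, frames=[4,1,3] (faults so far: 5)
  step 12: ref 4 -> HIT, frames=[4,1,3] (faults so far: 5)
  step 13: ref 1 -> HIT, frames=[4,1,3] (faults so far: 5)
  step 14: ref 1 -> HIT, frames=[4,1,3] (faults so far: 5)
  Optimal total faults: 5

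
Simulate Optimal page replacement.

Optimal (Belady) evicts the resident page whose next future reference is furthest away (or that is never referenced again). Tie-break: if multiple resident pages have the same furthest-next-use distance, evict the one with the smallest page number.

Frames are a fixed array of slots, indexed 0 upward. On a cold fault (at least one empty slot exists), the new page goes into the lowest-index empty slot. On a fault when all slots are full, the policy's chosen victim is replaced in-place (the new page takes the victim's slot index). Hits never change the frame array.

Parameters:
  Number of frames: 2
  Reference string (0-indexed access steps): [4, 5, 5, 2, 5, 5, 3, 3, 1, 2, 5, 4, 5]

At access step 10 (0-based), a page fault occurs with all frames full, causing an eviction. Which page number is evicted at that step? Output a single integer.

Step 0: ref 4 -> FAULT, frames=[4,-]
Step 1: ref 5 -> FAULT, frames=[4,5]
Step 2: ref 5 -> HIT, frames=[4,5]
Step 3: ref 2 -> FAULT, evict 4, frames=[2,5]
Step 4: ref 5 -> HIT, frames=[2,5]
Step 5: ref 5 -> HIT, frames=[2,5]
Step 6: ref 3 -> FAULT, evict 5, frames=[2,3]
Step 7: ref 3 -> HIT, frames=[2,3]
Step 8: ref 1 -> FAULT, evict 3, frames=[2,1]
Step 9: ref 2 -> HIT, frames=[2,1]
Step 10: ref 5 -> FAULT, evict 1, frames=[2,5]
At step 10: evicted page 1

Answer: 1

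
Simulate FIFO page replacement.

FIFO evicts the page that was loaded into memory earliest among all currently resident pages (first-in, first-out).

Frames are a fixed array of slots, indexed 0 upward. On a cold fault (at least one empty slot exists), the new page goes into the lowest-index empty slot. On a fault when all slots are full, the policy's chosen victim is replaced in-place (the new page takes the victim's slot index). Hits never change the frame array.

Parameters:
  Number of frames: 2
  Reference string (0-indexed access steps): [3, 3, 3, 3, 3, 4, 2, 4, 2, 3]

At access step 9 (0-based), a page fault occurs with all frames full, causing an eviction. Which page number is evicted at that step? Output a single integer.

Answer: 4

Derivation:
Step 0: ref 3 -> FAULT, frames=[3,-]
Step 1: ref 3 -> HIT, frames=[3,-]
Step 2: ref 3 -> HIT, frames=[3,-]
Step 3: ref 3 -> HIT, frames=[3,-]
Step 4: ref 3 -> HIT, frames=[3,-]
Step 5: ref 4 -> FAULT, frames=[3,4]
Step 6: ref 2 -> FAULT, evict 3, frames=[2,4]
Step 7: ref 4 -> HIT, frames=[2,4]
Step 8: ref 2 -> HIT, frames=[2,4]
Step 9: ref 3 -> FAULT, evict 4, frames=[2,3]
At step 9: evicted page 4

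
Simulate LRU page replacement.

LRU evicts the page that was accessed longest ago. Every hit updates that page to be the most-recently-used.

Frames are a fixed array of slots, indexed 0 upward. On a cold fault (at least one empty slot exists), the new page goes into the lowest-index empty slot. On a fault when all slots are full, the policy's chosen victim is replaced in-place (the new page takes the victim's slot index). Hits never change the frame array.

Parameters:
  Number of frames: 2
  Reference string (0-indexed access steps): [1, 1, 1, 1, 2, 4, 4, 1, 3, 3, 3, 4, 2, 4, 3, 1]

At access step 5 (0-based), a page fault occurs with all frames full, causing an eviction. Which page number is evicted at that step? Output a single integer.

Step 0: ref 1 -> FAULT, frames=[1,-]
Step 1: ref 1 -> HIT, frames=[1,-]
Step 2: ref 1 -> HIT, frames=[1,-]
Step 3: ref 1 -> HIT, frames=[1,-]
Step 4: ref 2 -> FAULT, frames=[1,2]
Step 5: ref 4 -> FAULT, evict 1, frames=[4,2]
At step 5: evicted page 1

Answer: 1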